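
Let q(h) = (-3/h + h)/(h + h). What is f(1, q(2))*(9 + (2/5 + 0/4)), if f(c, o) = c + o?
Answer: 423/40 ≈ 10.575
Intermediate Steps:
q(h) = (h - 3/h)/(2*h) (q(h) = (h - 3/h)/((2*h)) = (h - 3/h)*(1/(2*h)) = (h - 3/h)/(2*h))
f(1, q(2))*(9 + (2/5 + 0/4)) = (1 + (½)*(-3 + 2²)/2²)*(9 + (2/5 + 0/4)) = (1 + (½)*(¼)*(-3 + 4))*(9 + (2*(⅕) + 0*(¼))) = (1 + (½)*(¼)*1)*(9 + (⅖ + 0)) = (1 + ⅛)*(9 + ⅖) = (9/8)*(47/5) = 423/40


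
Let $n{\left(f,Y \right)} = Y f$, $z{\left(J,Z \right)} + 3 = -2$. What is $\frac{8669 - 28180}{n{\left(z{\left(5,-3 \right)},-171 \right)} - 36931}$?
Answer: $\frac{19511}{36076} \approx 0.54083$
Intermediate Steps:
$z{\left(J,Z \right)} = -5$ ($z{\left(J,Z \right)} = -3 - 2 = -5$)
$\frac{8669 - 28180}{n{\left(z{\left(5,-3 \right)},-171 \right)} - 36931} = \frac{8669 - 28180}{\left(-171\right) \left(-5\right) - 36931} = - \frac{19511}{855 - 36931} = - \frac{19511}{-36076} = \left(-19511\right) \left(- \frac{1}{36076}\right) = \frac{19511}{36076}$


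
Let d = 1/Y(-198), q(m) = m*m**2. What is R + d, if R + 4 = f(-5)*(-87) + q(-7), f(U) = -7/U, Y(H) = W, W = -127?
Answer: -297693/635 ≈ -468.81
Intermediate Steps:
Y(H) = -127
q(m) = m**3
d = -1/127 (d = 1/(-127) = -1/127 ≈ -0.0078740)
R = -2344/5 (R = -4 + (-7/(-5)*(-87) + (-7)**3) = -4 + (-7*(-1/5)*(-87) - 343) = -4 + ((7/5)*(-87) - 343) = -4 + (-609/5 - 343) = -4 - 2324/5 = -2344/5 ≈ -468.80)
R + d = -2344/5 - 1/127 = -297693/635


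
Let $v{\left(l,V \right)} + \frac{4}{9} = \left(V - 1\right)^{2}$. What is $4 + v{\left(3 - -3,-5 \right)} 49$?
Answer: $\frac{15716}{9} \approx 1746.2$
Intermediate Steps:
$v{\left(l,V \right)} = - \frac{4}{9} + \left(-1 + V\right)^{2}$ ($v{\left(l,V \right)} = - \frac{4}{9} + \left(V - 1\right)^{2} = - \frac{4}{9} + \left(-1 + V\right)^{2}$)
$4 + v{\left(3 - -3,-5 \right)} 49 = 4 + \left(- \frac{4}{9} + \left(-1 - 5\right)^{2}\right) 49 = 4 + \left(- \frac{4}{9} + \left(-6\right)^{2}\right) 49 = 4 + \left(- \frac{4}{9} + 36\right) 49 = 4 + \frac{320}{9} \cdot 49 = 4 + \frac{15680}{9} = \frac{15716}{9}$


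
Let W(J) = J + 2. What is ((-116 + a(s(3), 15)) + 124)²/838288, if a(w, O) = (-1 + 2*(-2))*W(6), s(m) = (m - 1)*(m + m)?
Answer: 64/52393 ≈ 0.0012215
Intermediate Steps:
W(J) = 2 + J
s(m) = 2*m*(-1 + m) (s(m) = (-1 + m)*(2*m) = 2*m*(-1 + m))
a(w, O) = -40 (a(w, O) = (-1 + 2*(-2))*(2 + 6) = (-1 - 4)*8 = -5*8 = -40)
((-116 + a(s(3), 15)) + 124)²/838288 = ((-116 - 40) + 124)²/838288 = (-156 + 124)²*(1/838288) = (-32)²*(1/838288) = 1024*(1/838288) = 64/52393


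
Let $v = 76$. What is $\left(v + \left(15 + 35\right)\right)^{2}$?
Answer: $15876$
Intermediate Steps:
$\left(v + \left(15 + 35\right)\right)^{2} = \left(76 + \left(15 + 35\right)\right)^{2} = \left(76 + 50\right)^{2} = 126^{2} = 15876$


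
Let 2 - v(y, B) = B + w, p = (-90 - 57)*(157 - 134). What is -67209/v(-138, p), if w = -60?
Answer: -67209/3443 ≈ -19.520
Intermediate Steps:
p = -3381 (p = -147*23 = -3381)
v(y, B) = 62 - B (v(y, B) = 2 - (B - 60) = 2 - (-60 + B) = 2 + (60 - B) = 62 - B)
-67209/v(-138, p) = -67209/(62 - 1*(-3381)) = -67209/(62 + 3381) = -67209/3443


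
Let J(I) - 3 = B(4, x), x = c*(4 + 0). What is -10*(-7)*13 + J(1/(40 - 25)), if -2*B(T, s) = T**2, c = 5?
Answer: 905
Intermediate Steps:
x = 20 (x = 5*(4 + 0) = 5*4 = 20)
B(T, s) = -T**2/2
J(I) = -5 (J(I) = 3 - 1/2*4**2 = 3 - 1/2*16 = 3 - 8 = -5)
-10*(-7)*13 + J(1/(40 - 25)) = -10*(-7)*13 - 5 = 70*13 - 5 = 910 - 5 = 905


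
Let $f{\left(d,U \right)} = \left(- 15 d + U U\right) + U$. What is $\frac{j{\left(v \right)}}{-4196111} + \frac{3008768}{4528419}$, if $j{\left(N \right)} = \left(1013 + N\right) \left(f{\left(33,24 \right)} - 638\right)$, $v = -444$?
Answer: $\frac{1999784261473}{2714535539787} \approx 0.73669$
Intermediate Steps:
$f{\left(d,U \right)} = U + U^{2} - 15 d$ ($f{\left(d,U \right)} = \left(- 15 d + U^{2}\right) + U = \left(U^{2} - 15 d\right) + U = U + U^{2} - 15 d$)
$j{\left(N \right)} = -539929 - 533 N$ ($j{\left(N \right)} = \left(1013 + N\right) \left(\left(24 + 24^{2} - 495\right) - 638\right) = \left(1013 + N\right) \left(\left(24 + 576 - 495\right) - 638\right) = \left(1013 + N\right) \left(105 - 638\right) = \left(1013 + N\right) \left(-533\right) = -539929 - 533 N$)
$\frac{j{\left(v \right)}}{-4196111} + \frac{3008768}{4528419} = \frac{-539929 - -236652}{-4196111} + \frac{3008768}{4528419} = \left(-539929 + 236652\right) \left(- \frac{1}{4196111}\right) + 3008768 \cdot \frac{1}{4528419} = \left(-303277\right) \left(- \frac{1}{4196111}\right) + \frac{429824}{646917} = \frac{303277}{4196111} + \frac{429824}{646917} = \frac{1999784261473}{2714535539787}$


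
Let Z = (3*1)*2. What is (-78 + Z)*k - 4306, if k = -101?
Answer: 2966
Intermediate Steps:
Z = 6 (Z = 3*2 = 6)
(-78 + Z)*k - 4306 = (-78 + 6)*(-101) - 4306 = -72*(-101) - 4306 = 7272 - 4306 = 2966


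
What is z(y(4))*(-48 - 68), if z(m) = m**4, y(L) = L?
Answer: -29696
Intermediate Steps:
z(y(4))*(-48 - 68) = 4**4*(-48 - 68) = 256*(-116) = -29696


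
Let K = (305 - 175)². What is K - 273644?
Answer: -256744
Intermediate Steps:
K = 16900 (K = 130² = 16900)
K - 273644 = 16900 - 273644 = -256744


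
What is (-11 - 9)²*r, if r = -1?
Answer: -400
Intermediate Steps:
(-11 - 9)²*r = (-11 - 9)²*(-1) = (-20)²*(-1) = 400*(-1) = -400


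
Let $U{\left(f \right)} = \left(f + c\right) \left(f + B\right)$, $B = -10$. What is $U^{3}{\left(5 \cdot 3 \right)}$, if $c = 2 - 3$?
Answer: $343000$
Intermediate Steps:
$c = -1$
$U{\left(f \right)} = \left(-1 + f\right) \left(-10 + f\right)$ ($U{\left(f \right)} = \left(f - 1\right) \left(f - 10\right) = \left(-1 + f\right) \left(-10 + f\right)$)
$U^{3}{\left(5 \cdot 3 \right)} = \left(10 + \left(5 \cdot 3\right)^{2} - 11 \cdot 5 \cdot 3\right)^{3} = \left(10 + 15^{2} - 165\right)^{3} = \left(10 + 225 - 165\right)^{3} = 70^{3} = 343000$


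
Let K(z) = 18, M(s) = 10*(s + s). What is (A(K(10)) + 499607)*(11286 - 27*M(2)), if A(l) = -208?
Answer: 5096866194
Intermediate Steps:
M(s) = 20*s (M(s) = 10*(2*s) = 20*s)
(A(K(10)) + 499607)*(11286 - 27*M(2)) = (-208 + 499607)*(11286 - 540*2) = 499399*(11286 - 27*40) = 499399*(11286 - 1080) = 499399*10206 = 5096866194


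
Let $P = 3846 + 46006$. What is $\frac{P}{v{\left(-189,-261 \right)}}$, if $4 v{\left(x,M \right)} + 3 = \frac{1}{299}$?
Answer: $- \frac{3726437}{56} \approx -66544.0$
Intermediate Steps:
$v{\left(x,M \right)} = - \frac{224}{299}$ ($v{\left(x,M \right)} = - \frac{3}{4} + \frac{1}{4 \cdot 299} = - \frac{3}{4} + \frac{1}{4} \cdot \frac{1}{299} = - \frac{3}{4} + \frac{1}{1196} = - \frac{224}{299}$)
$P = 49852$
$\frac{P}{v{\left(-189,-261 \right)}} = \frac{49852}{- \frac{224}{299}} = 49852 \left(- \frac{299}{224}\right) = - \frac{3726437}{56}$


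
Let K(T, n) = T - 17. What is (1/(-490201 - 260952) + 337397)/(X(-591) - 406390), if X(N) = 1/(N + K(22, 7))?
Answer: -148513946481640/178882986405773 ≈ -0.83023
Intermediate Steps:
K(T, n) = -17 + T
X(N) = 1/(5 + N) (X(N) = 1/(N + (-17 + 22)) = 1/(N + 5) = 1/(5 + N))
(1/(-490201 - 260952) + 337397)/(X(-591) - 406390) = (1/(-490201 - 260952) + 337397)/(1/(5 - 591) - 406390) = (1/(-751153) + 337397)/(1/(-586) - 406390) = (-1/751153 + 337397)/(-1/586 - 406390) = 253436768740/(751153*(-238144541/586)) = (253436768740/751153)*(-586/238144541) = -148513946481640/178882986405773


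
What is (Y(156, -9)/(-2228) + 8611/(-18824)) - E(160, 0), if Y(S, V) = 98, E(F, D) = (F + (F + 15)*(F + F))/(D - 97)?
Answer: 588325823925/1017041896 ≈ 578.47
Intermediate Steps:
E(F, D) = (F + 2*F*(15 + F))/(-97 + D) (E(F, D) = (F + (15 + F)*(2*F))/(-97 + D) = (F + 2*F*(15 + F))/(-97 + D))
(Y(156, -9)/(-2228) + 8611/(-18824)) - E(160, 0) = (98/(-2228) + 8611/(-18824)) - 160*(31 + 2*160)/(-97 + 0) = (98*(-1/2228) + 8611*(-1/18824)) - 160*(31 + 320)/(-97) = (-49/1114 - 8611/18824) - 160*(-1)*351/97 = -5257515/10484968 - 1*(-56160/97) = -5257515/10484968 + 56160/97 = 588325823925/1017041896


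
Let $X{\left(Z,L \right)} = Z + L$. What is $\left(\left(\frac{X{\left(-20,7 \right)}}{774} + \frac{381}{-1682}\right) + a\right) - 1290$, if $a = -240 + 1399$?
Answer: $- \frac{42715367}{325467} \approx -131.24$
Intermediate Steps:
$X{\left(Z,L \right)} = L + Z$
$a = 1159$
$\left(\left(\frac{X{\left(-20,7 \right)}}{774} + \frac{381}{-1682}\right) + a\right) - 1290 = \left(\left(\frac{7 - 20}{774} + \frac{381}{-1682}\right) + 1159\right) - 1290 = \left(\left(\left(-13\right) \frac{1}{774} + 381 \left(- \frac{1}{1682}\right)\right) + 1159\right) - 1290 = \left(\left(- \frac{13}{774} - \frac{381}{1682}\right) + 1159\right) - 1290 = \left(- \frac{79190}{325467} + 1159\right) - 1290 = \frac{377137063}{325467} - 1290 = - \frac{42715367}{325467}$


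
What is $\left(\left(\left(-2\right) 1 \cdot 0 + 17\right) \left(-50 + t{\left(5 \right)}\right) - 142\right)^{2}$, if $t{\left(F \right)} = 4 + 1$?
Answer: $822649$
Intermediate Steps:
$t{\left(F \right)} = 5$
$\left(\left(\left(-2\right) 1 \cdot 0 + 17\right) \left(-50 + t{\left(5 \right)}\right) - 142\right)^{2} = \left(\left(\left(-2\right) 1 \cdot 0 + 17\right) \left(-50 + 5\right) - 142\right)^{2} = \left(\left(\left(-2\right) 0 + 17\right) \left(-45\right) - 142\right)^{2} = \left(\left(0 + 17\right) \left(-45\right) - 142\right)^{2} = \left(17 \left(-45\right) - 142\right)^{2} = \left(-765 - 142\right)^{2} = \left(-907\right)^{2} = 822649$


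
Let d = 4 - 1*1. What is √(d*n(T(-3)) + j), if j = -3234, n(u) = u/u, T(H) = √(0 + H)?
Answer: 3*I*√359 ≈ 56.842*I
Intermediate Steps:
T(H) = √H
n(u) = 1
d = 3 (d = 4 - 1 = 3)
√(d*n(T(-3)) + j) = √(3*1 - 3234) = √(3 - 3234) = √(-3231) = 3*I*√359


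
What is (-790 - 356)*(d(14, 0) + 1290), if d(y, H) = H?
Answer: -1478340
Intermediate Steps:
(-790 - 356)*(d(14, 0) + 1290) = (-790 - 356)*(0 + 1290) = -1146*1290 = -1478340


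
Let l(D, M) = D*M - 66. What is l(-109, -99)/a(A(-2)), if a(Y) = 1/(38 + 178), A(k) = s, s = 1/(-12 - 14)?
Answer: 2316600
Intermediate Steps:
s = -1/26 (s = 1/(-26) = -1/26 ≈ -0.038462)
A(k) = -1/26
a(Y) = 1/216
l(D, M) = -66 + D*M
l(-109, -99)/a(A(-2)) = (-66 - 109*(-99))/(1/216) = (-66 + 10791)*216 = 10725*216 = 2316600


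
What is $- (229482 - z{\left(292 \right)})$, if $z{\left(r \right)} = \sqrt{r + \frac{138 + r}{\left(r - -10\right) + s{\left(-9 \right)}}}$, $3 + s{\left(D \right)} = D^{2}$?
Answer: $-229482 + \frac{\sqrt{423282}}{38} \approx -2.2947 \cdot 10^{5}$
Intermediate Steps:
$s{\left(D \right)} = -3 + D^{2}$
$z{\left(r \right)} = \sqrt{r + \frac{138 + r}{88 + r}}$ ($z{\left(r \right)} = \sqrt{r + \frac{138 + r}{\left(r - -10\right) - \left(3 - \left(-9\right)^{2}\right)}} = \sqrt{r + \frac{138 + r}{\left(r + 10\right) + \left(-3 + 81\right)}} = \sqrt{r + \frac{138 + r}{\left(10 + r\right) + 78}} = \sqrt{r + \frac{138 + r}{88 + r}}$)
$- (229482 - z{\left(292 \right)}) = - (229482 - \sqrt{\frac{138 + 292 + 292 \left(88 + 292\right)}{88 + 292}}) = - (229482 - \sqrt{\frac{138 + 292 + 292 \cdot 380}{380}}) = - (229482 - \sqrt{\frac{138 + 292 + 110960}{380}}) = - (229482 - \sqrt{\frac{1}{380} \cdot 111390}) = - (229482 - \sqrt{\frac{11139}{38}}) = - (229482 - \frac{\sqrt{423282}}{38}) = -229482 + \frac{\sqrt{423282}}{38}$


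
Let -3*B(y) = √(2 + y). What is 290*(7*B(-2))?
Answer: 0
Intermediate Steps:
B(y) = -√(2 + y)/3
290*(7*B(-2)) = 290*(7*(-√(2 - 2)/3)) = 290*(7*(-√0/3)) = 290*(7*(-⅓*0)) = 290*(7*0) = 290*0 = 0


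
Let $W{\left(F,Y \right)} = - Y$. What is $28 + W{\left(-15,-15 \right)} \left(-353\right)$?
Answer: $-5267$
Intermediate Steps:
$28 + W{\left(-15,-15 \right)} \left(-353\right) = 28 + \left(-1\right) \left(-15\right) \left(-353\right) = 28 + 15 \left(-353\right) = 28 - 5295 = -5267$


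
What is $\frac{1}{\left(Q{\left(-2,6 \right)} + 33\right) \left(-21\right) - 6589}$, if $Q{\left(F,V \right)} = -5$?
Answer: $- \frac{1}{7177} \approx -0.00013933$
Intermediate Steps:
$\frac{1}{\left(Q{\left(-2,6 \right)} + 33\right) \left(-21\right) - 6589} = \frac{1}{\left(-5 + 33\right) \left(-21\right) - 6589} = \frac{1}{28 \left(-21\right) - 6589} = \frac{1}{-588 - 6589} = \frac{1}{-7177} = - \frac{1}{7177}$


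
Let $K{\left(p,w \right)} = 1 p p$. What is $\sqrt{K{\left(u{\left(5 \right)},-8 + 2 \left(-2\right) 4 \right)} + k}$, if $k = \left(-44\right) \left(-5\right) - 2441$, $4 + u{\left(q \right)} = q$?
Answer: $2 i \sqrt{555} \approx 47.117 i$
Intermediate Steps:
$u{\left(q \right)} = -4 + q$
$K{\left(p,w \right)} = p^{2}$ ($K{\left(p,w \right)} = p p = p^{2}$)
$k = -2221$ ($k = 220 - 2441 = -2221$)
$\sqrt{K{\left(u{\left(5 \right)},-8 + 2 \left(-2\right) 4 \right)} + k} = \sqrt{\left(-4 + 5\right)^{2} - 2221} = \sqrt{1^{2} - 2221} = \sqrt{1 - 2221} = \sqrt{-2220} = 2 i \sqrt{555}$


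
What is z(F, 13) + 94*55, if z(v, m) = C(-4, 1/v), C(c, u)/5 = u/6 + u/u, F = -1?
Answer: 31045/6 ≈ 5174.2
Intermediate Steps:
C(c, u) = 5 + 5*u/6 (C(c, u) = 5*(u/6 + u/u) = 5*(u*(⅙) + 1) = 5*(u/6 + 1) = 5*(1 + u/6) = 5 + 5*u/6)
z(v, m) = 5 + 5/(6*v)
z(F, 13) + 94*55 = (5 + (⅚)/(-1)) + 94*55 = (5 + (⅚)*(-1)) + 5170 = (5 - ⅚) + 5170 = 25/6 + 5170 = 31045/6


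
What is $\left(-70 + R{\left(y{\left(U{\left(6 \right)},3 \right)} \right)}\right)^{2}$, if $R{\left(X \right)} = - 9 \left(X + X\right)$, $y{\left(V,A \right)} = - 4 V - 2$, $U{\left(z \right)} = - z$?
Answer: $217156$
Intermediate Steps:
$y{\left(V,A \right)} = -2 - 4 V$
$R{\left(X \right)} = - 18 X$ ($R{\left(X \right)} = - 9 \cdot 2 X = - 18 X$)
$\left(-70 + R{\left(y{\left(U{\left(6 \right)},3 \right)} \right)}\right)^{2} = \left(-70 - 18 \left(-2 - 4 \left(\left(-1\right) 6\right)\right)\right)^{2} = \left(-70 - 18 \left(-2 - -24\right)\right)^{2} = \left(-70 - 18 \left(-2 + 24\right)\right)^{2} = \left(-70 - 396\right)^{2} = \left(-466\right)^{2} = 217156$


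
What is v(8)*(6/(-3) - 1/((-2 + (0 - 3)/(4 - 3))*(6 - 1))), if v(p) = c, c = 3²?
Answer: -441/25 ≈ -17.640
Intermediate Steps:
c = 9
v(p) = 9
v(8)*(6/(-3) - 1/((-2 + (0 - 3)/(4 - 3))*(6 - 1))) = 9*(6/(-3) - 1/((-2 + (0 - 3)/(4 - 3))*(6 - 1))) = 9*(6*(-⅓) - 1/((-2 - 3/1)*5)) = 9*(-2 - 1/((-2 - 3*1)*5)) = 9*(-2 - 1/((-2 - 3)*5)) = 9*(-2 - 1/((-5*5))) = 9*(-2 - 1/(-25)) = 9*(-2 - 1*(-1/25)) = 9*(-2 + 1/25) = 9*(-49/25) = -441/25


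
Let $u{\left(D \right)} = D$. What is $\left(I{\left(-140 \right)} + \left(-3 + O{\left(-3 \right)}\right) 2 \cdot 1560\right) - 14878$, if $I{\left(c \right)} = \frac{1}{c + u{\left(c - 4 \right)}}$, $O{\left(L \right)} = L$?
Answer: $- \frac{9541833}{284} \approx -33598.0$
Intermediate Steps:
$I{\left(c \right)} = \frac{1}{-4 + 2 c}$ ($I{\left(c \right)} = \frac{1}{c + \left(c - 4\right)} = \frac{1}{c + \left(-4 + c\right)} = \frac{1}{-4 + 2 c}$)
$\left(I{\left(-140 \right)} + \left(-3 + O{\left(-3 \right)}\right) 2 \cdot 1560\right) - 14878 = \left(\frac{1}{2 \left(-2 - 140\right)} + \left(-3 - 3\right) 2 \cdot 1560\right) - 14878 = \left(\frac{1}{2 \left(-142\right)} + \left(-6\right) 2 \cdot 1560\right) - 14878 = \left(\frac{1}{2} \left(- \frac{1}{142}\right) - 18720\right) - 14878 = \left(- \frac{1}{284} - 18720\right) - 14878 = - \frac{5316481}{284} - 14878 = - \frac{9541833}{284}$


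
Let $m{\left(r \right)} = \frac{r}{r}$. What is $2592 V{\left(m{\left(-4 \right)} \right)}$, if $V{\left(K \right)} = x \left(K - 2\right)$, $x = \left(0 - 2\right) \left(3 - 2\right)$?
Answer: $5184$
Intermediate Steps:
$x = -2$ ($x = \left(-2\right) 1 = -2$)
$m{\left(r \right)} = 1$
$V{\left(K \right)} = 4 - 2 K$ ($V{\left(K \right)} = - 2 \left(K - 2\right) = - 2 \left(-2 + K\right) = 4 - 2 K$)
$2592 V{\left(m{\left(-4 \right)} \right)} = 2592 \left(4 - 2\right) = 2592 \cdot 2 = 5184$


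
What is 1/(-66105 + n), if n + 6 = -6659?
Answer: -1/72770 ≈ -1.3742e-5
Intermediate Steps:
n = -6665 (n = -6 - 6659 = -6665)
1/(-66105 + n) = 1/(-66105 - 6665) = 1/(-72770) = -1/72770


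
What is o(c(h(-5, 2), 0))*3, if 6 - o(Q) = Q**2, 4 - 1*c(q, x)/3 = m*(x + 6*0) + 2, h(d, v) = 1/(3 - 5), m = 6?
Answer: -90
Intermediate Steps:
h(d, v) = -1/2 (h(d, v) = 1/(-2) = -1/2)
c(q, x) = 6 - 18*x (c(q, x) = 12 - 3*(6*(x + 6*0) + 2) = 12 - 3*(6*(x + 0) + 2) = 12 - 3*(6*x + 2) = 12 - 3*(2 + 6*x) = 12 + (-6 - 18*x) = 6 - 18*x)
o(Q) = 6 - Q**2
o(c(h(-5, 2), 0))*3 = (6 - (6 - 18*0)**2)*3 = (6 - (6 + 0)**2)*3 = (6 - 1*6**2)*3 = (6 - 1*36)*3 = (6 - 36)*3 = -30*3 = -90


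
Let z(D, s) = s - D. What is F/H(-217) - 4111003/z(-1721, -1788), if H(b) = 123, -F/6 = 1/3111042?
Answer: 262184811400016/4273016187 ≈ 61358.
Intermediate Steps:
F = -1/518507 (F = -6/3111042 = -6*1/3111042 = -1/518507 ≈ -1.9286e-6)
F/H(-217) - 4111003/z(-1721, -1788) = -1/518507/123 - 4111003/(-1788 - 1*(-1721)) = -1/518507*1/123 - 4111003/(-1788 + 1721) = -1/63776361 - 4111003/(-67) = -1/63776361 - 4111003*(-1/67) = -1/63776361 + 4111003/67 = 262184811400016/4273016187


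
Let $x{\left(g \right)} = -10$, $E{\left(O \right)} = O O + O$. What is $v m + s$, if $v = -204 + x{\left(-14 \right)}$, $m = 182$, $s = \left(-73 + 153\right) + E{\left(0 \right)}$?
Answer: $-38868$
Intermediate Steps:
$E{\left(O \right)} = O + O^{2}$ ($E{\left(O \right)} = O^{2} + O = O + O^{2}$)
$s = 80$ ($s = \left(-73 + 153\right) + 0 \left(1 + 0\right) = 80 + 0 \cdot 1 = 80 + 0 = 80$)
$v = -214$ ($v = -204 - 10 = -214$)
$v m + s = \left(-214\right) 182 + 80 = -38948 + 80 = -38868$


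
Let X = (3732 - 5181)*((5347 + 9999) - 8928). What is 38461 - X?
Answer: 9338143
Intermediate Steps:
X = -9299682 (X = -1449*(15346 - 8928) = -1449*6418 = -9299682)
38461 - X = 38461 - 1*(-9299682) = 38461 + 9299682 = 9338143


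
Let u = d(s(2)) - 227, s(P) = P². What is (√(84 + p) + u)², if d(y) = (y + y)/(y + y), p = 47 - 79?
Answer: 51128 - 904*√13 ≈ 47869.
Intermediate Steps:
p = -32
d(y) = 1 (d(y) = (2*y)/((2*y)) = (2*y)*(1/(2*y)) = 1)
u = -226 (u = 1 - 227 = -226)
(√(84 + p) + u)² = (√(84 - 32) - 226)² = (√52 - 226)² = (2*√13 - 226)² = (-226 + 2*√13)²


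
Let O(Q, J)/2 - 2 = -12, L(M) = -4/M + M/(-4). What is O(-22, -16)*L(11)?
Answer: 685/11 ≈ 62.273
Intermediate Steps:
L(M) = -4/M - M/4 (L(M) = -4/M + M*(-¼) = -4/M - M/4)
O(Q, J) = -20 (O(Q, J) = 4 + 2*(-12) = 4 - 24 = -20)
O(-22, -16)*L(11) = -20*(-4/11 - ¼*11) = -20*(-4*1/11 - 11/4) = -20*(-4/11 - 11/4) = -20*(-137/44) = 685/11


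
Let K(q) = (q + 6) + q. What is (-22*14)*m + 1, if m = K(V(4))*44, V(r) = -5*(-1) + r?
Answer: -325247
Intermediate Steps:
V(r) = 5 + r
K(q) = 6 + 2*q (K(q) = (6 + q) + q = 6 + 2*q)
m = 1056 (m = (6 + 2*(5 + 4))*44 = (6 + 2*9)*44 = (6 + 18)*44 = 24*44 = 1056)
(-22*14)*m + 1 = -22*14*1056 + 1 = -308*1056 + 1 = -325248 + 1 = -325247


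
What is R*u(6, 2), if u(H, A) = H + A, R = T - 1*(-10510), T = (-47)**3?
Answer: -746504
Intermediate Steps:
T = -103823
R = -93313 (R = -103823 - 1*(-10510) = -103823 + 10510 = -93313)
u(H, A) = A + H
R*u(6, 2) = -93313*(2 + 6) = -93313*8 = -746504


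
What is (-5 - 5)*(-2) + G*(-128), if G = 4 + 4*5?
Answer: -3052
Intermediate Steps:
G = 24 (G = 4 + 20 = 24)
(-5 - 5)*(-2) + G*(-128) = (-5 - 5)*(-2) + 24*(-128) = -10*(-2) - 3072 = 20 - 3072 = -3052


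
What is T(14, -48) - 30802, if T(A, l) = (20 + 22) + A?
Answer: -30746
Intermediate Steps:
T(A, l) = 42 + A
T(14, -48) - 30802 = (42 + 14) - 30802 = 56 - 30802 = -30746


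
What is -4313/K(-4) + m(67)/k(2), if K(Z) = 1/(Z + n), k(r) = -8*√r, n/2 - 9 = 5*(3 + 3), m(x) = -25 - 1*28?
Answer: -319162 + 53*√2/16 ≈ -3.1916e+5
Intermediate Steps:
m(x) = -53 (m(x) = -25 - 28 = -53)
n = 78 (n = 18 + 2*(5*(3 + 3)) = 18 + 2*(5*6) = 18 + 2*30 = 18 + 60 = 78)
K(Z) = 1/(78 + Z) (K(Z) = 1/(Z + 78) = 1/(78 + Z))
-4313/K(-4) + m(67)/k(2) = -4313/(1/(78 - 4)) - 53*(-√2/16) = -4313/(1/74) - (-53)*√2/16 = -4313/1/74 + 53*√2/16 = -4313*74 + 53*√2/16 = -319162 + 53*√2/16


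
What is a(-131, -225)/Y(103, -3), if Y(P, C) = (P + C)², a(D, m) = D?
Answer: -131/10000 ≈ -0.013100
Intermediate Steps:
Y(P, C) = (C + P)²
a(-131, -225)/Y(103, -3) = -131/(-3 + 103)² = -131/(100²) = -131/10000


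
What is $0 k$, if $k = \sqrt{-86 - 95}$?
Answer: $0$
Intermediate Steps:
$k = i \sqrt{181}$ ($k = \sqrt{-181} = i \sqrt{181} \approx 13.454 i$)
$0 k = 0 i \sqrt{181} = 0$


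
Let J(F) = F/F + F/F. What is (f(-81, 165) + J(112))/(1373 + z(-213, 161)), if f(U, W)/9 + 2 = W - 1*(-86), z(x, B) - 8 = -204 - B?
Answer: 2243/1016 ≈ 2.2077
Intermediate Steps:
z(x, B) = -196 - B (z(x, B) = 8 + (-204 - B) = -196 - B)
f(U, W) = 756 + 9*W (f(U, W) = -18 + 9*(W - 1*(-86)) = -18 + 9*(W + 86) = -18 + 9*(86 + W) = -18 + (774 + 9*W) = 756 + 9*W)
J(F) = 2 (J(F) = 1 + 1 = 2)
(f(-81, 165) + J(112))/(1373 + z(-213, 161)) = ((756 + 9*165) + 2)/(1373 + (-196 - 1*161)) = ((756 + 1485) + 2)/(1373 + (-196 - 161)) = (2241 + 2)/(1373 - 357) = 2243/1016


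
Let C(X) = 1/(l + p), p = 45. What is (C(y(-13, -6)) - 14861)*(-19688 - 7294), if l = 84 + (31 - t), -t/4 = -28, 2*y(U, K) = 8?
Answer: 3207831519/8 ≈ 4.0098e+8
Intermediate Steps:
y(U, K) = 4 (y(U, K) = (½)*8 = 4)
t = 112 (t = -4*(-28) = 112)
l = 3 (l = 84 + (31 - 1*112) = 84 + (31 - 112) = 84 - 81 = 3)
C(X) = 1/48 (C(X) = 1/(3 + 45) = 1/48)
(C(y(-13, -6)) - 14861)*(-19688 - 7294) = (1/48 - 14861)*(-19688 - 7294) = -713327/48*(-26982) = 3207831519/8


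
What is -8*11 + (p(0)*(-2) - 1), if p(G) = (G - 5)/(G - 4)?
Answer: -183/2 ≈ -91.500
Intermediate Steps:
p(G) = (-5 + G)/(-4 + G)
-8*11 + (p(0)*(-2) - 1) = -8*11 + (((-5 + 0)/(-4 + 0))*(-2) - 1) = -88 + ((-5/(-4))*(-2) - 1) = -88 + (-¼*(-5)*(-2) - 1) = -88 + ((5/4)*(-2) - 1) = -88 + (-5/2 - 1) = -88 - 7/2 = -183/2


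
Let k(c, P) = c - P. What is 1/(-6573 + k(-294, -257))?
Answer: -1/6610 ≈ -0.00015129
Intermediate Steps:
1/(-6573 + k(-294, -257)) = 1/(-6573 + (-294 - 1*(-257))) = 1/(-6573 + (-294 + 257)) = 1/(-6573 - 37) = 1/(-6610) = -1/6610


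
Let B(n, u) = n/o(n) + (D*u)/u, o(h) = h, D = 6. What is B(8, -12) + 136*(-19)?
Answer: -2577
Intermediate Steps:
B(n, u) = 7 (B(n, u) = n/n + (6*u)/u = 1 + 6 = 7)
B(8, -12) + 136*(-19) = 7 + 136*(-19) = 7 - 2584 = -2577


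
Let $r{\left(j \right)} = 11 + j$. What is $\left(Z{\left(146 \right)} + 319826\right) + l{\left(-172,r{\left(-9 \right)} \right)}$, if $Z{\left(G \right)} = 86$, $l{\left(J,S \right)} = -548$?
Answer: $319364$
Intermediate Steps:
$\left(Z{\left(146 \right)} + 319826\right) + l{\left(-172,r{\left(-9 \right)} \right)} = \left(86 + 319826\right) - 548 = 319912 - 548 = 319364$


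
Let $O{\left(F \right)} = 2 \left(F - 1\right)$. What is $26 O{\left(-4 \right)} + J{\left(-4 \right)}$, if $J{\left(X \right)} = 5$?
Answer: $-255$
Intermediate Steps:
$O{\left(F \right)} = -2 + 2 F$ ($O{\left(F \right)} = 2 \left(-1 + F\right) = -2 + 2 F$)
$26 O{\left(-4 \right)} + J{\left(-4 \right)} = 26 \left(-2 + 2 \left(-4\right)\right) + 5 = 26 \left(-2 - 8\right) + 5 = 26 \left(-10\right) + 5 = -260 + 5 = -255$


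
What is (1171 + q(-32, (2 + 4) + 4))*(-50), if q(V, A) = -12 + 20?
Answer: -58950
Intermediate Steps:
q(V, A) = 8
(1171 + q(-32, (2 + 4) + 4))*(-50) = (1171 + 8)*(-50) = 1179*(-50) = -58950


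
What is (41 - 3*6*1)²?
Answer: 529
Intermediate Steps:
(41 - 3*6*1)² = (41 - 18*1)² = (41 - 18)² = 23² = 529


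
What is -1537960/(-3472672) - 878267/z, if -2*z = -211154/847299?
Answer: -323025650563941607/45829286468 ≈ -7.0485e+6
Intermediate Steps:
z = 105577/847299 (z = -(-105577)/847299 = -1/2*(-211154/847299) = 105577/847299 ≈ 0.12460)
-1537960/(-3472672) - 878267/z = -1537960/(-3472672) - 878267/105577/847299 = -1537960*(-1/3472672) - 878267*847299/105577 = 192245/434084 - 744154750833/105577 = -323025650563941607/45829286468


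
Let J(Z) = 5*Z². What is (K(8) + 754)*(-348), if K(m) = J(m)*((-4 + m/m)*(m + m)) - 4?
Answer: 5084280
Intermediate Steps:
K(m) = -4 - 30*m³ (K(m) = (5*m²)*((-4 + m/m)*(m + m)) - 4 = (5*m²)*((-4 + 1)*(2*m)) - 4 = (5*m²)*(-6*m) - 4 = -30*m³ - 4 = -4 - 30*m³)
(K(8) + 754)*(-348) = ((-4 - 30*8³) + 754)*(-348) = ((-4 - 30*512) + 754)*(-348) = ((-4 - 15360) + 754)*(-348) = (-15364 + 754)*(-348) = -14610*(-348) = 5084280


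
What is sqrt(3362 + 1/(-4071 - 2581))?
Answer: sqrt(37191370249)/3326 ≈ 57.983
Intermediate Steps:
sqrt(3362 + 1/(-4071 - 2581)) = sqrt(3362 + 1/(-6652)) = sqrt(3362 - 1/6652) = sqrt(22364023/6652) = sqrt(37191370249)/3326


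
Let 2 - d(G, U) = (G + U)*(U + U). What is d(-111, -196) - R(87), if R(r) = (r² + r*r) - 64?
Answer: -135416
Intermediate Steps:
R(r) = -64 + 2*r² (R(r) = (r² + r²) - 64 = 2*r² - 64 = -64 + 2*r²)
d(G, U) = 2 - 2*U*(G + U) (d(G, U) = 2 - (G + U)*(U + U) = 2 - (G + U)*2*U = 2 - 2*U*(G + U))
d(-111, -196) - R(87) = (2 - 2*(-196)² - 2*(-111)*(-196)) - (-64 + 2*87²) = (2 - 2*38416 - 43512) - (-64 + 2*7569) = (2 - 76832 - 43512) - (-64 + 15138) = -120342 - 1*15074 = -120342 - 15074 = -135416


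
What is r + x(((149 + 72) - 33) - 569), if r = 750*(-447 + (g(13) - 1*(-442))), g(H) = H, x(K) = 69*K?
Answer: -20289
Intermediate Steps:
r = 6000 (r = 750*(-447 + (13 - 1*(-442))) = 750*(-447 + (13 + 442)) = 750*(-447 + 455) = 750*8 = 6000)
r + x(((149 + 72) - 33) - 569) = 6000 + 69*(((149 + 72) - 33) - 569) = 6000 + 69*((221 - 33) - 569) = 6000 + 69*(188 - 569) = 6000 + 69*(-381) = 6000 - 26289 = -20289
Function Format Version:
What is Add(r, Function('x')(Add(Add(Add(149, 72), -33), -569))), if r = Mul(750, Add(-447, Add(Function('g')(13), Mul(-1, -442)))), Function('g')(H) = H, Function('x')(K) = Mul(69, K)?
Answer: -20289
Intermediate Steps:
r = 6000 (r = Mul(750, Add(-447, Add(13, Mul(-1, -442)))) = Mul(750, Add(-447, Add(13, 442))) = Mul(750, Add(-447, 455)) = Mul(750, 8) = 6000)
Add(r, Function('x')(Add(Add(Add(149, 72), -33), -569))) = Add(6000, Mul(69, Add(Add(Add(149, 72), -33), -569))) = Add(6000, Mul(69, Add(Add(221, -33), -569))) = Add(6000, Mul(69, Add(188, -569))) = Add(6000, Mul(69, -381)) = Add(6000, -26289) = -20289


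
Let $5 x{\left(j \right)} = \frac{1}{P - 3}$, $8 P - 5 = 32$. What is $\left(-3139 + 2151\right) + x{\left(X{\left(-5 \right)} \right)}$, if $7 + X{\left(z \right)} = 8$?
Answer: $- \frac{64212}{65} \approx -987.88$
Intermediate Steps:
$P = \frac{37}{8}$ ($P = \frac{5}{8} + \frac{1}{8} \cdot 32 = \frac{5}{8} + 4 = \frac{37}{8} \approx 4.625$)
$X{\left(z \right)} = 1$ ($X{\left(z \right)} = -7 + 8 = 1$)
$x{\left(j \right)} = \frac{8}{65}$ ($x{\left(j \right)} = \frac{1}{5 \left(\frac{37}{8} - 3\right)} = \frac{1}{5 \cdot \frac{13}{8}} = \frac{1}{5} \cdot \frac{8}{13} = \frac{8}{65}$)
$\left(-3139 + 2151\right) + x{\left(X{\left(-5 \right)} \right)} = \left(-3139 + 2151\right) + \frac{8}{65} = -988 + \frac{8}{65} = - \frac{64212}{65}$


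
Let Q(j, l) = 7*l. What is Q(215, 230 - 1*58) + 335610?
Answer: 336814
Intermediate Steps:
Q(215, 230 - 1*58) + 335610 = 7*(230 - 1*58) + 335610 = 7*(230 - 58) + 335610 = 7*172 + 335610 = 1204 + 335610 = 336814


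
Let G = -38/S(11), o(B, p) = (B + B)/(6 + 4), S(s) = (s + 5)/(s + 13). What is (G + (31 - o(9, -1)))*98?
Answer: -13622/5 ≈ -2724.4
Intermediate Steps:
S(s) = (5 + s)/(13 + s)
o(B, p) = B/5 (o(B, p) = (2*B)/10 = (2*B)*(1/10) = B/5)
G = -57 (G = -38*(13 + 11)/(5 + 11) = -38/(16/24) = -38/((1/24)*16) = -38/2/3 = -38*3/2 = -57)
(G + (31 - o(9, -1)))*98 = (-57 + (31 - 9/5))*98 = (-57 + 146/5)*98 = -139/5*98 = -13622/5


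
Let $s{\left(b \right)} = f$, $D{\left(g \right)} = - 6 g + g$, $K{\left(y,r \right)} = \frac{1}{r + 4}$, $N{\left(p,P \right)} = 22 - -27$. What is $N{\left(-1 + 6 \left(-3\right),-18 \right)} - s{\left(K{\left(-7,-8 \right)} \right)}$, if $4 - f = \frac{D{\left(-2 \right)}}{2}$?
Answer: $50$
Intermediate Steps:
$N{\left(p,P \right)} = 49$ ($N{\left(p,P \right)} = 22 + 27 = 49$)
$K{\left(y,r \right)} = \frac{1}{4 + r}$
$D{\left(g \right)} = - 5 g$
$f = -1$ ($f = 4 - \frac{\left(-5\right) \left(-2\right)}{2} = 4 - 10 \cdot \frac{1}{2} = 4 - 5 = -1$)
$s{\left(b \right)} = -1$
$N{\left(-1 + 6 \left(-3\right),-18 \right)} - s{\left(K{\left(-7,-8 \right)} \right)} = 49 - -1 = 49 + 1 = 50$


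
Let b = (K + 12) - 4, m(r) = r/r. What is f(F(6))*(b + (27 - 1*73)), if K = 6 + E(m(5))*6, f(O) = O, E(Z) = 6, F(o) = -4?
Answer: -16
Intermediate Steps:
m(r) = 1
K = 42 (K = 6 + 6*6 = 6 + 36 = 42)
b = 50 (b = (42 + 12) - 4 = 54 - 4 = 50)
f(F(6))*(b + (27 - 1*73)) = -4*(50 + (27 - 1*73)) = -4*(50 + (27 - 73)) = -4*(50 - 46) = -4*4 = -16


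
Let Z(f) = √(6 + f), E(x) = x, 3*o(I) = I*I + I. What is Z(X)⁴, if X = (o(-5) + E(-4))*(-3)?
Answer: 4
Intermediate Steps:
o(I) = I/3 + I²/3 (o(I) = (I*I + I)/3 = (I² + I)/3 = (I + I²)/3 = I/3 + I²/3)
X = -8 (X = ((⅓)*(-5)*(1 - 5) - 4)*(-3) = ((⅓)*(-5)*(-4) - 4)*(-3) = (20/3 - 4)*(-3) = (8/3)*(-3) = -8)
Z(X)⁴ = (√(6 - 8))⁴ = (√(-2))⁴ = (I*√2)⁴ = 4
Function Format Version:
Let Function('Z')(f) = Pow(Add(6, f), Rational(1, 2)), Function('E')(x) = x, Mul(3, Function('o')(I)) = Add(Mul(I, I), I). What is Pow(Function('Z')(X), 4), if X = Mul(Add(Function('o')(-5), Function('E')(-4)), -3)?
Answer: 4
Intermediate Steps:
Function('o')(I) = Add(Mul(Rational(1, 3), I), Mul(Rational(1, 3), Pow(I, 2))) (Function('o')(I) = Mul(Rational(1, 3), Add(Mul(I, I), I)) = Mul(Rational(1, 3), Add(Pow(I, 2), I)) = Mul(Rational(1, 3), Add(I, Pow(I, 2))) = Add(Mul(Rational(1, 3), I), Mul(Rational(1, 3), Pow(I, 2))))
X = -8 (X = Mul(Add(Mul(Rational(1, 3), -5, Add(1, -5)), -4), -3) = Mul(Add(Mul(Rational(1, 3), -5, -4), -4), -3) = Mul(Add(Rational(20, 3), -4), -3) = Mul(Rational(8, 3), -3) = -8)
Pow(Function('Z')(X), 4) = Pow(Pow(Add(6, -8), Rational(1, 2)), 4) = Pow(Pow(-2, Rational(1, 2)), 4) = Pow(Mul(I, Pow(2, Rational(1, 2))), 4) = 4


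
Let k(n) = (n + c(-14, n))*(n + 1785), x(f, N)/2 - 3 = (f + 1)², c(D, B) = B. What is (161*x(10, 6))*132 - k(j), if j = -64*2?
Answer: 5694688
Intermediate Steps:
j = -128
x(f, N) = 6 + 2*(1 + f)² (x(f, N) = 6 + 2*(f + 1)² = 6 + 2*(1 + f)²)
k(n) = 2*n*(1785 + n) (k(n) = (n + n)*(n + 1785) = (2*n)*(1785 + n) = 2*n*(1785 + n))
(161*x(10, 6))*132 - k(j) = (161*(6 + 2*(1 + 10)²))*132 - 2*(-128)*(1785 - 128) = (161*(6 + 2*11²))*132 - 2*(-128)*1657 = (161*(6 + 2*121))*132 - 1*(-424192) = (161*(6 + 242))*132 + 424192 = (161*248)*132 + 424192 = 39928*132 + 424192 = 5270496 + 424192 = 5694688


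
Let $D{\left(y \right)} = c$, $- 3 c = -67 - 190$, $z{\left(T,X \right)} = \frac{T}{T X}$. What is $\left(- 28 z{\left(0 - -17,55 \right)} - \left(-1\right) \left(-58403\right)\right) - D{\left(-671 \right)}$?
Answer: $- \frac{9650714}{165} \approx -58489.0$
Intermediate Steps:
$z{\left(T,X \right)} = \frac{1}{X}$ ($z{\left(T,X \right)} = T \frac{1}{T X} = \frac{1}{X}$)
$c = \frac{257}{3}$ ($c = - \frac{-67 - 190}{3} = \left(- \frac{1}{3}\right) \left(-257\right) = \frac{257}{3} \approx 85.667$)
$D{\left(y \right)} = \frac{257}{3}$
$\left(- 28 z{\left(0 - -17,55 \right)} - \left(-1\right) \left(-58403\right)\right) - D{\left(-671 \right)} = \left(- \frac{28}{55} - \left(-1\right) \left(-58403\right)\right) - \frac{257}{3} = \left(\left(-28\right) \frac{1}{55} - 58403\right) - \frac{257}{3} = \left(- \frac{28}{55} - 58403\right) - \frac{257}{3} = - \frac{3212193}{55} - \frac{257}{3} = - \frac{9650714}{165}$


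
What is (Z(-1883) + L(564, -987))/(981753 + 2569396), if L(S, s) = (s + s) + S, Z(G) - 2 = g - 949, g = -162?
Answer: -2519/3551149 ≈ -0.00070935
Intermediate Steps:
Z(G) = -1109 (Z(G) = 2 + (-162 - 949) = 2 - 1111 = -1109)
L(S, s) = S + 2*s (L(S, s) = 2*s + S = S + 2*s)
(Z(-1883) + L(564, -987))/(981753 + 2569396) = (-1109 + (564 + 2*(-987)))/(981753 + 2569396) = (-1109 + (564 - 1974))/3551149 = (-1109 - 1410)*(1/3551149) = -2519*1/3551149 = -2519/3551149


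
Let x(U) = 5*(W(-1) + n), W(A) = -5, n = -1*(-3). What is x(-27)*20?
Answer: -200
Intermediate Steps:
n = 3
x(U) = -10 (x(U) = 5*(-5 + 3) = 5*(-2) = -10)
x(-27)*20 = -10*20 = -200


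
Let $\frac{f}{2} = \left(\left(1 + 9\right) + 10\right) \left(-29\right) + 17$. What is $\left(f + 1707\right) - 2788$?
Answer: $-2207$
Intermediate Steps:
$f = -1126$ ($f = 2 \left(\left(\left(1 + 9\right) + 10\right) \left(-29\right) + 17\right) = 2 \left(\left(10 + 10\right) \left(-29\right) + 17\right) = 2 \left(20 \left(-29\right) + 17\right) = 2 \left(-580 + 17\right) = 2 \left(-563\right) = -1126$)
$\left(f + 1707\right) - 2788 = \left(-1126 + 1707\right) - 2788 = 581 - 2788 = -2207$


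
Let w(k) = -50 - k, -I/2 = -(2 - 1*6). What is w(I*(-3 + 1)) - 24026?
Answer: -24092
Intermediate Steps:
I = -8 (I = -(-2)*(2 - 1*6) = -(-2)*(2 - 6) = -(-2)*(-4) = -2*4 = -8)
w(I*(-3 + 1)) - 24026 = (-50 - (-8)*(-3 + 1)) - 24026 = (-50 - (-8)*(-2)) - 24026 = (-50 - 1*16) - 24026 = (-50 - 16) - 24026 = -66 - 24026 = -24092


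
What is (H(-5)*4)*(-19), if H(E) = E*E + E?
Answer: -1520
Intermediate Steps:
H(E) = E + E² (H(E) = E² + E = E + E²)
(H(-5)*4)*(-19) = (-5*(1 - 5)*4)*(-19) = (-5*(-4)*4)*(-19) = (20*4)*(-19) = 80*(-19) = -1520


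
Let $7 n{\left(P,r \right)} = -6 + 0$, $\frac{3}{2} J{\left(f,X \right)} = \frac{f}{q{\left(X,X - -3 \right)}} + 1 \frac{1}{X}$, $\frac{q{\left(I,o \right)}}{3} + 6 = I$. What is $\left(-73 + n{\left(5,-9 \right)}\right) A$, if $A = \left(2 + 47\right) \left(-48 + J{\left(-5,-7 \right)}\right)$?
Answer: $\frac{20328440}{117} \approx 1.7375 \cdot 10^{5}$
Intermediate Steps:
$q{\left(I,o \right)} = -18 + 3 I$
$J{\left(f,X \right)} = \frac{2}{3 X} + \frac{2 f}{3 \left(-18 + 3 X\right)}$ ($J{\left(f,X \right)} = \frac{2 \left(\frac{f}{-18 + 3 X} + 1 \frac{1}{X}\right)}{3} = \frac{2 \left(\frac{f}{-18 + 3 X} + \frac{1}{X}\right)}{3} = \frac{2 \left(\frac{1}{X} + \frac{f}{-18 + 3 X}\right)}{3} = \frac{2}{3 X} + \frac{2 f}{3 \left(-18 + 3 X\right)}$)
$A = - \frac{275240}{117}$ ($A = \left(2 + 47\right) \left(-48 + \frac{2 \left(-18 + 3 \left(-7\right) - -35\right)}{9 \left(-7\right) \left(-6 - 7\right)}\right) = 49 \left(-48 + \frac{2}{9} \left(- \frac{1}{7}\right) \frac{1}{-13} \left(-18 - 21 + 35\right)\right) = 49 \left(-48 + \frac{2}{9} \left(- \frac{1}{7}\right) \left(- \frac{1}{13}\right) \left(-4\right)\right) = 49 \left(-48 - \frac{8}{819}\right) = 49 \left(- \frac{39320}{819}\right) = - \frac{275240}{117} \approx -2352.5$)
$n{\left(P,r \right)} = - \frac{6}{7}$ ($n{\left(P,r \right)} = \frac{-6 + 0}{7} = \frac{1}{7} \left(-6\right) = - \frac{6}{7}$)
$\left(-73 + n{\left(5,-9 \right)}\right) A = \left(-73 - \frac{6}{7}\right) \left(- \frac{275240}{117}\right) = \left(- \frac{517}{7}\right) \left(- \frac{275240}{117}\right) = \frac{20328440}{117}$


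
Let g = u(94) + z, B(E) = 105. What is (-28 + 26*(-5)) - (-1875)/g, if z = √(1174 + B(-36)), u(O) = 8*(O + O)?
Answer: -118125482/753579 - 625*√1279/753579 ≈ -156.78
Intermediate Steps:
u(O) = 16*O (u(O) = 8*(2*O) = 16*O)
z = √1279 (z = √(1174 + 105) = √1279 ≈ 35.763)
g = 1504 + √1279 (g = 16*94 + √1279 = 1504 + √1279 ≈ 1539.8)
(-28 + 26*(-5)) - (-1875)/g = (-28 + 26*(-5)) - (-1875)/(1504 + √1279) = (-28 - 130) + 1875/(1504 + √1279) = -158 + 1875/(1504 + √1279)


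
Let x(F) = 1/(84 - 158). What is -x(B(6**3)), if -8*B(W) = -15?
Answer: 1/74 ≈ 0.013514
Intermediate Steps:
B(W) = 15/8 (B(W) = -1/8*(-15) = 15/8)
x(F) = -1/74 (x(F) = 1/(-74) = -1/74)
-x(B(6**3)) = -1*(-1/74) = 1/74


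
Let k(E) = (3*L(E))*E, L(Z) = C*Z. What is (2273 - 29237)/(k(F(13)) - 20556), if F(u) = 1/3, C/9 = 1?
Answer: 8988/6851 ≈ 1.3119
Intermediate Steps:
C = 9 (C = 9*1 = 9)
L(Z) = 9*Z
F(u) = ⅓
k(E) = 27*E² (k(E) = (3*(9*E))*E = (27*E)*E = 27*E²)
(2273 - 29237)/(k(F(13)) - 20556) = (2273 - 29237)/(27*(⅓)² - 20556) = -26964/(27*(⅑) - 20556) = -26964/(3 - 20556) = -26964/(-20553) = -26964*(-1/20553) = 8988/6851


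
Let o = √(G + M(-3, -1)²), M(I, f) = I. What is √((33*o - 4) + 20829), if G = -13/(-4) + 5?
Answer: √(83300 + 66*√69)/2 ≈ 144.78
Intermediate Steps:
G = 33/4 (G = -13*(-¼) + 5 = 13/4 + 5 = 33/4 ≈ 8.2500)
o = √69/2 (o = √(33/4 + (-3)²) = √(33/4 + 9) = √(69/4) = √69/2 ≈ 4.1533)
√((33*o - 4) + 20829) = √((33*(√69/2) - 4) + 20829) = √((33*√69/2 - 4) + 20829) = √((-4 + 33*√69/2) + 20829) = √(20825 + 33*√69/2)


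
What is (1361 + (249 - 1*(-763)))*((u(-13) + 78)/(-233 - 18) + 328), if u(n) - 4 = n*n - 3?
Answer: 194775840/251 ≈ 7.7600e+5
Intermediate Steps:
u(n) = 1 + n² (u(n) = 4 + (n*n - 3) = 4 + (n² - 3) = 4 + (-3 + n²) = 1 + n²)
(1361 + (249 - 1*(-763)))*((u(-13) + 78)/(-233 - 18) + 328) = (1361 + (249 - 1*(-763)))*(((1 + (-13)²) + 78)/(-233 - 18) + 328) = (1361 + (249 + 763))*(((1 + 169) + 78)/(-251) + 328) = (1361 + 1012)*((170 + 78)*(-1/251) + 328) = 2373*(248*(-1/251) + 328) = 2373*(-248/251 + 328) = 2373*(82080/251) = 194775840/251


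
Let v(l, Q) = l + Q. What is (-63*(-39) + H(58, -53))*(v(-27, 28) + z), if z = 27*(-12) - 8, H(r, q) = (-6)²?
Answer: -825183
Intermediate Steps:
H(r, q) = 36
v(l, Q) = Q + l
z = -332 (z = -324 - 8 = -332)
(-63*(-39) + H(58, -53))*(v(-27, 28) + z) = (-63*(-39) + 36)*((28 - 27) - 332) = (2457 + 36)*(1 - 332) = 2493*(-331) = -825183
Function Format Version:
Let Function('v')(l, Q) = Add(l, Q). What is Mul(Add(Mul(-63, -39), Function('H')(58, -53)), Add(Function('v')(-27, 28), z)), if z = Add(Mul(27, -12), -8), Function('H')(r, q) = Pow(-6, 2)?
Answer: -825183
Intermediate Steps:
Function('H')(r, q) = 36
Function('v')(l, Q) = Add(Q, l)
z = -332 (z = Add(-324, -8) = -332)
Mul(Add(Mul(-63, -39), Function('H')(58, -53)), Add(Function('v')(-27, 28), z)) = Mul(Add(Mul(-63, -39), 36), Add(Add(28, -27), -332)) = Mul(Add(2457, 36), Add(1, -332)) = Mul(2493, -331) = -825183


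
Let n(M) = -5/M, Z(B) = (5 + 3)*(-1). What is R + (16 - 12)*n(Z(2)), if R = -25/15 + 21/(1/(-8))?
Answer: -1003/6 ≈ -167.17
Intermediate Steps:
Z(B) = -8 (Z(B) = 8*(-1) = -8)
R = -509/3 (R = -25*1/15 + 21/(-1/8) = -5/3 + 21*(-8) = -5/3 - 168 = -509/3 ≈ -169.67)
R + (16 - 12)*n(Z(2)) = -509/3 + (16 - 12)*(-5/(-8)) = -509/3 + 4*(-5*(-1/8)) = -509/3 + 4*(5/8) = -509/3 + 5/2 = -1003/6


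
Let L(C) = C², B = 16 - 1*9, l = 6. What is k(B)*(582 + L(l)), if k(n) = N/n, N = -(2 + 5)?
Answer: -618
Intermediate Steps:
B = 7 (B = 16 - 9 = 7)
N = -7 (N = -1*7 = -7)
k(n) = -7/n
k(B)*(582 + L(l)) = (-7/7)*(582 + 6²) = (-7*⅐)*(582 + 36) = -1*618 = -618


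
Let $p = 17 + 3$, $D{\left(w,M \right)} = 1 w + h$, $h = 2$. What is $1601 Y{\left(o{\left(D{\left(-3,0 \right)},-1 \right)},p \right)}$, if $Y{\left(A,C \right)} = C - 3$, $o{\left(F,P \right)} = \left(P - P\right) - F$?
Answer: $27217$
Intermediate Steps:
$D{\left(w,M \right)} = 2 + w$ ($D{\left(w,M \right)} = 1 w + 2 = w + 2 = 2 + w$)
$o{\left(F,P \right)} = - F$ ($o{\left(F,P \right)} = 0 - F = - F$)
$p = 20$
$Y{\left(A,C \right)} = -3 + C$
$1601 Y{\left(o{\left(D{\left(-3,0 \right)},-1 \right)},p \right)} = 1601 \left(-3 + 20\right) = 1601 \cdot 17 = 27217$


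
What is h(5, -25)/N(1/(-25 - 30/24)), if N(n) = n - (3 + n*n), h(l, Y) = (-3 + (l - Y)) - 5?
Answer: -242550/33511 ≈ -7.2379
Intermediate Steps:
h(l, Y) = -8 + l - Y (h(l, Y) = (-3 + l - Y) - 5 = -8 + l - Y)
N(n) = -3 + n - n**2 (N(n) = n - (3 + n**2) = n + (-3 - n**2) = -3 + n - n**2)
h(5, -25)/N(1/(-25 - 30/24)) = (-8 + 5 - 1*(-25))/(-3 + 1/(-25 - 30/24) - (1/(-25 - 30/24))**2) = (-8 + 5 + 25)/(-3 + 1/(-25 - 30*1/24) - (1/(-25 - 30*1/24))**2) = 22/(-3 + 1/(-25 - 5/4) - (1/(-25 - 5/4))**2) = 22/(-3 + 1/(-105/4) - (1/(-105/4))**2) = 22/(-3 - 4/105 - (-4/105)**2) = 22/(-3 - 4/105 - 1*16/11025) = 22/(-3 - 4/105 - 16/11025) = 22/(-33511/11025) = 22*(-11025/33511) = -242550/33511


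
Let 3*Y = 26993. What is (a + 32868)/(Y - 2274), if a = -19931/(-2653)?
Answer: 261656205/53513663 ≈ 4.8895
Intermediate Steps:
a = 19931/2653 (a = -19931*(-1/2653) = 19931/2653 ≈ 7.5126)
Y = 26993/3 (Y = (⅓)*26993 = 26993/3 ≈ 8997.7)
(a + 32868)/(Y - 2274) = (19931/2653 + 32868)/(26993/3 - 2274) = 87218735/(2653*(20171/3)) = (87218735/2653)*(3/20171) = 261656205/53513663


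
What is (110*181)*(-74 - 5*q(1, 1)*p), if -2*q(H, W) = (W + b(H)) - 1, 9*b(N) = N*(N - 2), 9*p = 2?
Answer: -119440090/81 ≈ -1.4746e+6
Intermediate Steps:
p = 2/9 (p = (⅑)*2 = 2/9 ≈ 0.22222)
b(N) = N*(-2 + N)/9 (b(N) = (N*(N - 2))/9 = (N*(-2 + N))/9 = N*(-2 + N)/9)
q(H, W) = ½ - W/2 - H*(-2 + H)/18 (q(H, W) = -((W + H*(-2 + H)/9) - 1)/2 = -(-1 + W + H*(-2 + H)/9)/2 = ½ - W/2 - H*(-2 + H)/18)
(110*181)*(-74 - 5*q(1, 1)*p) = (110*181)*(-74 - 5*(½ - ½*1 - 1/18*1*(-2 + 1))*2/9) = 19910*(-74 - 5*(½ - ½ - 1/18*1*(-1))*2/9) = 19910*(-74 - 5*(½ - ½ + 1/18)*2/9) = 19910*(-74 - 5*(1/18)*2/9) = 19910*(-74 - 5*2/(18*9)) = 19910*(-74 - 1*5/81) = 19910*(-74 - 5/81) = 19910*(-5999/81) = -119440090/81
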